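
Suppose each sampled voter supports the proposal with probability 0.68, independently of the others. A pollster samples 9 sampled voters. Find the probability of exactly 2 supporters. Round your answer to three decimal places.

0.006

X ~ Binomial(n=9, p=0.68).
P(X=2) = C(9,2) · p^2 · (1−p)^7
= 36 · 0.4624 · 0.0003436 = 0.00572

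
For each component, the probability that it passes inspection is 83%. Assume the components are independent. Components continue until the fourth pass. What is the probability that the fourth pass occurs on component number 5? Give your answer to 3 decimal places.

0.323

Y = trial on which the fourth success occurs; negative binomial, r=4, p=0.83.
P(Y=5) = C(4,3) · p^4 · (1−p)^1
= 4 · 0.47458 · 0.17 = 0.32272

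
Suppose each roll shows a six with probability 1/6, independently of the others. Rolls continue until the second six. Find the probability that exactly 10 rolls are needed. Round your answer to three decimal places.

0.058

Y = trial on which the second success occurs; negative binomial, r=2, p=0.166667.
P(Y=10) = C(9,1) · p^2 · (1−p)^8
= 9 · 0.027778 · 0.23257 = 0.05814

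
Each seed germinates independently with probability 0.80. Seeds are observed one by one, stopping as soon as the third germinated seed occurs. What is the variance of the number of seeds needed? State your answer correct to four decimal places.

0.9375

Y = total seeds until the third success; negative binomial with r=3, p=0.80.
Var(Y) = r(1−p)/p² = 3·0.20 / 0.80² = 0.937500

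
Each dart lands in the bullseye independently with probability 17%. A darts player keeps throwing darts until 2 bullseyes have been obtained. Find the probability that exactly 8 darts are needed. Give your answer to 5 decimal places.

Y = trial on which the second success occurs; negative binomial, r=2, p=0.17.
P(Y=8) = C(7,1) · p^2 · (1−p)^6
= 7 · 0.0289 · 0.32694 = 0.0661400

0.06614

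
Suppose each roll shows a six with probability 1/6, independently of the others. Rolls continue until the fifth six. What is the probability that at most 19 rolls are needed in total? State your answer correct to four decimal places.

0.1989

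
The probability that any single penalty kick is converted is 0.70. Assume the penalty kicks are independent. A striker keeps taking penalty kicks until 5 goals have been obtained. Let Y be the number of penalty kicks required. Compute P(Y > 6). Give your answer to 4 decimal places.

0.5798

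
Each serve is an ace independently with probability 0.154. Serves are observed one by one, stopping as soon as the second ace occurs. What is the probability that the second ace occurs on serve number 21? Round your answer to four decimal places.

0.0198

Y = trial on which the second success occurs; negative binomial, r=2, p=0.154.
P(Y=21) = C(20,1) · p^2 · (1−p)^19
= 20 · 0.023716 · 0.04169 = 0.019775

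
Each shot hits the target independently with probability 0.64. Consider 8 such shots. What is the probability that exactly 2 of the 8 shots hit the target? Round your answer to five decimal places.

0.02497

X ~ Binomial(n=8, p=0.64).
P(X=2) = C(8,2) · p^2 · (1−p)^6
= 28 · 0.4096 · 0.0021768 = 0.0249651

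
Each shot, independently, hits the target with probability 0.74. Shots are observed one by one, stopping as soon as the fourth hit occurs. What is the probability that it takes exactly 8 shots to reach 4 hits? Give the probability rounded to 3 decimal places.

Y = trial on which the fourth success occurs; negative binomial, r=4, p=0.74.
P(Y=8) = C(7,3) · p^4 · (1−p)^4
= 35 · 0.29987 · 0.0045698 = 0.04796

0.048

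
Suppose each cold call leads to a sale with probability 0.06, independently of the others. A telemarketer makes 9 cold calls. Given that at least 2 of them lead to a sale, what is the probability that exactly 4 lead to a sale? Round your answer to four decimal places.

0.0122

X ~ Binomial(9, 0.06). Want P(X=4 | X≥2) = P(X=4) / P(X≥2).
P(X=4) = C(9,4)·0.06^4·0.94^5 = 0.001198
P(X≥2) = 1 − 0.572995 − 0.329167 = 0.097838
Ratio = 0.001198 / 0.097838 = 0.012249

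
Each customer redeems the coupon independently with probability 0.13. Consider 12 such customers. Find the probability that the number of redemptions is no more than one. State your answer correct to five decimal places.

X ~ Binomial(12, 0.13); P(X ≤ 1) = Σ C(12,k) p^k (1−p)^(12−k) over k:
  k=0: C(12,0)·0.13^0·0.87^12 = 0.1880317
  k=1: C(12,1)·0.13^1·0.87^11 = 0.3371603
Total = 0.5251919

0.52519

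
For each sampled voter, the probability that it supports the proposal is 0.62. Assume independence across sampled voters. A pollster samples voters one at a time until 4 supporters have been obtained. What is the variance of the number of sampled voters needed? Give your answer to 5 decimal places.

Y = total sampled voters until the fourth success; negative binomial with r=4, p=0.62.
Var(Y) = r(1−p)/p² = 4·0.38 / 0.62² = 3.9542144

3.95421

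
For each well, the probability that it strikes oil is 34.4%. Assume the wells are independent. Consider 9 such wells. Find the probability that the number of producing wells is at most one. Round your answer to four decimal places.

0.1287

X ~ Binomial(9, 0.344); P(X ≤ 1) = Σ C(9,k) p^k (1−p)^(9−k) over k:
  k=0: C(9,0)·0.344^0·0.656^9 = 0.022498
  k=1: C(9,1)·0.344^1·0.656^8 = 0.106177
Total = 0.128675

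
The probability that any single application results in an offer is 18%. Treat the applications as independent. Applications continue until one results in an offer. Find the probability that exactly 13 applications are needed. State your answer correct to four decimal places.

0.0166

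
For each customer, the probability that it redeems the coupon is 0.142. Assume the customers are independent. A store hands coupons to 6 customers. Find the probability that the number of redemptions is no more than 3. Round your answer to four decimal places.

X ~ Binomial(6, 0.142); P(X ≤ 3) = Σ C(6,k) p^k (1−p)^(6−k) over k:
  k=0: C(6,0)·0.142^0·0.858^6 = 0.398955
  k=1: C(6,1)·0.142^1·0.858^5 = 0.396165
  k=2: C(6,2)·0.142^2·0.858^4 = 0.163914
  k=3: C(6,3)·0.142^3·0.858^3 = 0.036171
Total = 0.995205

0.9952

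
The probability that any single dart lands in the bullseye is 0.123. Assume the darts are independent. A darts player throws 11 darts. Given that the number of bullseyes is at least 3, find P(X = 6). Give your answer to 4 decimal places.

X ~ Binomial(11, 0.123). Want P(X=6 | X≥3) = P(X=6) / P(X≥3).
P(X=6) = C(11,6)·0.123^6·0.877^5 = 0.000830
P(X≥3) = 1 − 0.236045 − 0.364161 − 0.255370 = 0.144424
Ratio = 0.000830 / 0.144424 = 0.005747

0.0057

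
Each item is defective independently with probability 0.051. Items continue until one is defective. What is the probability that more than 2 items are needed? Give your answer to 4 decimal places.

Y = number of items to the first success; geometric, p = 0.051.
P(Y > 2) = P(first 2 all fail) = (1−p)^2 = 0.900601

0.9006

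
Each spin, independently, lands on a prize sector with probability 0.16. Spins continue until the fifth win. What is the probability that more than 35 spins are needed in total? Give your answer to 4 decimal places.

Needing more than 35 spins ⇔ fewer than 5 successes in the first 35. With X ~ Binomial(35, 0.16), P(Y > 35) = P(X ≤ 4).
  k=0: C(35,0)·0.16^0·0.84^35 = 0.002238
  k=1: C(35,1)·0.16^1·0.84^34 = 0.014917
  k=2: C(35,2)·0.16^2·0.84^33 = 0.048303
  k=3: C(35,3)·0.16^3·0.84^32 = 0.101206
  k=4: C(35,4)·0.16^4·0.84^31 = 0.154219
P(X ≤ 4) = 0.320883

0.3209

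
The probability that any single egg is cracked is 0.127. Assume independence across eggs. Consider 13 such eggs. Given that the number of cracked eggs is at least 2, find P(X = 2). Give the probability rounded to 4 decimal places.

0.5588

X ~ Binomial(13, 0.127). Want P(X=2 | X≥2) = P(X=2) / P(X≥2).
P(X=2) = C(13,2)·0.127^2·0.873^11 = 0.282396
P(X≥2) = 1 − 0.171074 − 0.323533 = 0.505393
Ratio = 0.282396 / 0.505393 = 0.558765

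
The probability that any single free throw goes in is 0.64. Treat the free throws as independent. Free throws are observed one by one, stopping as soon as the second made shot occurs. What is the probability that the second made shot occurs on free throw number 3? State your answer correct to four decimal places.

Y = trial on which the second success occurs; negative binomial, r=2, p=0.64.
P(Y=3) = C(2,1) · p^2 · (1−p)^1
= 2 · 0.4096 · 0.36 = 0.294912

0.2949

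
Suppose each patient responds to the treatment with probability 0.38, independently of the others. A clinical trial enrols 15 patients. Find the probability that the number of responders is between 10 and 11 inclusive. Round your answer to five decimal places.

X ~ Binomial(15, 0.38); P(10 ≤ X ≤ 11) = Σ C(15,k) p^k (1−p)^(15−k) over k:
  k=10: C(15,10)·0.38^10·0.62^5 = 0.0172723
  k=11: C(15,11)·0.38^11·0.62^4 = 0.0048119
Total = 0.0220842

0.02208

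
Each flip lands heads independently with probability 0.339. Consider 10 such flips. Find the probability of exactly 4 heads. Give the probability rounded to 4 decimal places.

X ~ Binomial(n=10, p=0.339).
P(X=4) = C(10,4) · p^4 · (1−p)^6
= 210 · 0.013207 · 0.083408 = 0.231327

0.2313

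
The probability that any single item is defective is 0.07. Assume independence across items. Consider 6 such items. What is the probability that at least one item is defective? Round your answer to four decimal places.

P(at least one) = 1 − P(none) = 1 − (1 − 0.07)^6
= 1 − 0.646990 = 0.353010

0.3530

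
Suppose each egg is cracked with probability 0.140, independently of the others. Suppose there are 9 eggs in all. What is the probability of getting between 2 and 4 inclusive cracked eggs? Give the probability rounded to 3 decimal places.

0.362

X ~ Binomial(9, 0.14); P(2 ≤ X ≤ 4) = Σ C(9,k) p^k (1−p)^(9−k) over k:
  k=2: C(9,2)·0.14^2·0.86^7 = 0.24550
  k=3: C(9,3)·0.14^3·0.86^6 = 0.09325
  k=4: C(9,4)·0.14^4·0.86^5 = 0.02277
Total = 0.36152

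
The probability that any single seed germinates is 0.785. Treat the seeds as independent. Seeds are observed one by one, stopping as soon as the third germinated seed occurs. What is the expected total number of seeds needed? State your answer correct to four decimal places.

3.8217

Y = total seeds until the third success; negative binomial with r=3, p=0.785.
E[Y] = r / p = 3 / 0.785 = 3.821656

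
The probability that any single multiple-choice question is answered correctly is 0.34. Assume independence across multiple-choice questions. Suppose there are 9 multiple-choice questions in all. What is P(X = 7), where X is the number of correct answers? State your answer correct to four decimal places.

0.0082

X ~ Binomial(n=9, p=0.34).
P(X=7) = C(9,7) · p^7 · (1−p)^2
= 36 · 0.00052523 · 0.4356 = 0.008237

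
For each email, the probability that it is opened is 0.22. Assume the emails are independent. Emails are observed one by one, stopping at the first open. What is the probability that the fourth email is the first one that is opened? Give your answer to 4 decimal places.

Geometric (trials to first success), p = 0.22.
P(Y = 4) = (1−p)^3 · p = 0.47455 · 0.22 = 0.104401

0.1044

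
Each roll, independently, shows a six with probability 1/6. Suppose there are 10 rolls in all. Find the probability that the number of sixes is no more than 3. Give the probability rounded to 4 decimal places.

0.9303

X ~ Binomial(10, 0.166667); P(X ≤ 3) = Σ C(10,k) p^k (1−p)^(10−k) over k:
  k=0: C(10,0)·0.166667^0·0.833333^10 = 0.161506
  k=1: C(10,1)·0.166667^1·0.833333^9 = 0.323011
  k=2: C(10,2)·0.166667^2·0.833333^8 = 0.290710
  k=3: C(10,3)·0.166667^3·0.833333^7 = 0.155045
Total = 0.930272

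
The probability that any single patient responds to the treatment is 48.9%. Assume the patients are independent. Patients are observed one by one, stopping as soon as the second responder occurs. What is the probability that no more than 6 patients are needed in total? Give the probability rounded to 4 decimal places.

Finishing within 6 patients ⇔ at least 2 successes in the first 6. With X ~ Binomial(6, 0.489), P(Y ≤ 6) = 1 − P(X ≤ 1).
  k=0: C(6,0)·0.489^0·0.511^6 = 0.017804
  k=1: C(6,1)·0.489^1·0.511^5 = 0.102227
1 − 0.120031 = 0.879969

0.8800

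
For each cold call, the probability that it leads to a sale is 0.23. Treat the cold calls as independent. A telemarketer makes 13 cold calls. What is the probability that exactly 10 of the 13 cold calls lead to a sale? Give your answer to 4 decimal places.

0.0001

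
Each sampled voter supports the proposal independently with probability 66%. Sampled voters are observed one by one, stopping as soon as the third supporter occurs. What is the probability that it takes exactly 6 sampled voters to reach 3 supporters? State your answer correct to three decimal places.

0.113

Y = trial on which the third success occurs; negative binomial, r=3, p=0.66.
P(Y=6) = C(5,2) · p^3 · (1−p)^3
= 10 · 0.2875 · 0.039304 = 0.11300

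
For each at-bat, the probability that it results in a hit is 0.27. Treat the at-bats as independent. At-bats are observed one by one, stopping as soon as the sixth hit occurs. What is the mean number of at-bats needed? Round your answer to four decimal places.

Y = total at-bats until the sixth success; negative binomial with r=6, p=0.27.
E[Y] = r / p = 6 / 0.27 = 22.222222

22.2222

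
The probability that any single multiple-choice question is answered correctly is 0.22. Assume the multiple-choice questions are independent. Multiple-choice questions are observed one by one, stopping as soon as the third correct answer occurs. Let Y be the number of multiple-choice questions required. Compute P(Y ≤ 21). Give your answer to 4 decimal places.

Finishing within 21 multiple-choice questions ⇔ at least 3 successes in the first 21. With X ~ Binomial(21, 0.22), P(Y ≤ 21) = 1 − P(X ≤ 2).
  k=0: C(21,0)·0.22^0·0.78^21 = 0.005420
  k=1: C(21,1)·0.22^1·0.78^20 = 0.032102
  k=2: C(21,2)·0.22^2·0.78^19 = 0.090545
1 − 0.128066 = 0.871934

0.8719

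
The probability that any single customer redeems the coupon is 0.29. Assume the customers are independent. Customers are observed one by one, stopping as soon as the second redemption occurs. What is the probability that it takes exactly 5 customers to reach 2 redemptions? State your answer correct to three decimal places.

Y = trial on which the second success occurs; negative binomial, r=2, p=0.29.
P(Y=5) = C(4,1) · p^2 · (1−p)^3
= 4 · 0.0841 · 0.35791 = 0.12040

0.120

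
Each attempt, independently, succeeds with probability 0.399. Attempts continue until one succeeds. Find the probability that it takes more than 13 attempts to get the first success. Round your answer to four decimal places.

Y = number of attempts to the first success; geometric, p = 0.399.
P(Y > 13) = P(first 13 all fail) = (1−p)^13 = 0.001335

0.0013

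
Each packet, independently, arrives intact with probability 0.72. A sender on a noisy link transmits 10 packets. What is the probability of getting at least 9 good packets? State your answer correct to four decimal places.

X ~ Binomial(10, 0.72); P(X ≥ 9) = Σ C(10,k) p^k (1−p)^(10−k) over k:
  k=9: C(10,9)·0.72^9·0.28^1 = 0.145596
  k=10: C(10,10)·0.72^10·0.28^0 = 0.037439
Total = 0.183035

0.1830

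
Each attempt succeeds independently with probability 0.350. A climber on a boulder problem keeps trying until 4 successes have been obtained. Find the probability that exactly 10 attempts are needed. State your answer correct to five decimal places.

0.09507

Y = trial on which the fourth success occurs; negative binomial, r=4, p=0.35.
P(Y=10) = C(9,3) · p^4 · (1−p)^6
= 84 · 0.015006 · 0.075419 = 0.0950674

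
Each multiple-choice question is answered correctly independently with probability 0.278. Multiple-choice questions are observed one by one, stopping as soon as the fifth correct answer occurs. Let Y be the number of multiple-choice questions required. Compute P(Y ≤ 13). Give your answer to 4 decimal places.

Finishing within 13 multiple-choice questions ⇔ at least 5 successes in the first 13. With X ~ Binomial(13, 0.278), P(Y ≤ 13) = 1 − P(X ≤ 4).
  k=0: C(13,0)·0.278^0·0.722^13 = 0.014487
  k=1: C(13,1)·0.278^1·0.722^12 = 0.072516
  k=2: C(13,2)·0.278^2·0.722^11 = 0.167530
  k=3: C(13,3)·0.278^3·0.722^10 = 0.236522
  k=4: C(13,4)·0.278^4·0.722^9 = 0.227677
1 − 0.718733 = 0.281267

0.2813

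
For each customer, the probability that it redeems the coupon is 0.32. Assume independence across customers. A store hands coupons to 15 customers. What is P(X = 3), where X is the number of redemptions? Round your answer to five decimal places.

0.14574

X ~ Binomial(n=15, p=0.32).
P(X=3) = C(15,3) · p^3 · (1−p)^12
= 455 · 0.032768 · 0.0097748 = 0.1457365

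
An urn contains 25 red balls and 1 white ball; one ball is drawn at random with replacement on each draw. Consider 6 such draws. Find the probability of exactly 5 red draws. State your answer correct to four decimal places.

0.1897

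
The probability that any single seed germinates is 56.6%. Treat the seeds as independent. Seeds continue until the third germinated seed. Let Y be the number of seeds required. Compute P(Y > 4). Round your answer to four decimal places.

Needing more than 4 seeds ⇔ fewer than 3 successes in the first 4. With X ~ Binomial(4, 0.566), P(Y > 4) = P(X ≤ 2).
  k=0: C(4,0)·0.566^0·0.434^4 = 0.035478
  k=1: C(4,1)·0.566^1·0.434^3 = 0.185074
  k=2: C(4,2)·0.566^2·0.434^2 = 0.362046
P(X ≤ 2) = 0.582598

0.5826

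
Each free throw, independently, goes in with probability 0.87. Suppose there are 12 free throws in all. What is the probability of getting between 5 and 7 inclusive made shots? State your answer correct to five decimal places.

X ~ Binomial(12, 0.87); P(5 ≤ X ≤ 7) = Σ C(12,k) p^k (1−p)^(12−k) over k:
  k=5: C(12,5)·0.87^5·0.13^7 = 0.0002477
  k=6: C(12,6)·0.87^6·0.13^6 = 0.0019340
  k=7: C(12,7)·0.87^7·0.13^5 = 0.0110937
Total = 0.0132754

0.01328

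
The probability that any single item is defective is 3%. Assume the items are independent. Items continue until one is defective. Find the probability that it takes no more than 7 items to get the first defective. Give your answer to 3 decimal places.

Y = number of items to the first success; geometric, p = 0.03.
P(Y ≤ 7) = 1 − (1−p)^7 = 1 − 0.80798 = 0.19202

0.192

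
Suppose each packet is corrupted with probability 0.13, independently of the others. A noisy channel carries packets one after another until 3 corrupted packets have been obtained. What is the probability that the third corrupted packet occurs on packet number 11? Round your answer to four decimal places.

0.0324

Y = trial on which the third success occurs; negative binomial, r=3, p=0.13.
P(Y=11) = C(10,2) · p^3 · (1−p)^8
= 45 · 0.002197 · 0.32821 = 0.032449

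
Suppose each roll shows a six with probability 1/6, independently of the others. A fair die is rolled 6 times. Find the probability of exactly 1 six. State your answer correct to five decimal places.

X ~ Binomial(n=6, p=0.166667).
P(X=1) = C(6,1) · p^1 · (1−p)^5
= 6 · 0.16667 · 0.40188 = 0.4018776

0.40188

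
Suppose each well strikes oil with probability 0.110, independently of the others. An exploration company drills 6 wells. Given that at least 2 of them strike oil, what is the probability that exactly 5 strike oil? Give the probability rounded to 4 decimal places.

0.0006

X ~ Binomial(6, 0.11). Want P(X=5 | X≥2) = P(X=5) / P(X≥2).
P(X=5) = C(6,5)·0.11^5·0.89^1 = 0.000086
P(X≥2) = 1 − 0.496981 − 0.368548 = 0.134471
Ratio = 0.000086 / 0.134471 = 0.000640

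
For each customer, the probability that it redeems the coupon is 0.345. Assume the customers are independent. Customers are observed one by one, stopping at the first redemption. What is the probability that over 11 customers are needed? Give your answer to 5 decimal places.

Y = number of customers to the first success; geometric, p = 0.345.
P(Y > 11) = P(first 11 all fail) = (1−p)^11 = 0.0095204

0.00952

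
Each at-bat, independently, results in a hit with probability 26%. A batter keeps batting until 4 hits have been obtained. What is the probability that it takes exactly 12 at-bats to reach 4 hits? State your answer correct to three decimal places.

0.068

Y = trial on which the fourth success occurs; negative binomial, r=4, p=0.26.
P(Y=12) = C(11,3) · p^4 · (1−p)^8
= 165 · 0.0045698 · 0.089919 = 0.06780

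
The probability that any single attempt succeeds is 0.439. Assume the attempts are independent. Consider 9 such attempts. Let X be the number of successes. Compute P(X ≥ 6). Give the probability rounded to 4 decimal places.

0.1493

X ~ Binomial(9, 0.439); P(X ≥ 6) = Σ C(9,k) p^k (1−p)^(9−k) over k:
  k=6: C(9,6)·0.439^6·0.561^3 = 0.106159
  k=7: C(9,7)·0.439^7·0.561^2 = 0.035602
  k=8: C(9,8)·0.439^8·0.561^1 = 0.006965
  k=9: C(9,9)·0.439^9·0.561^0 = 0.000606
Total = 0.149332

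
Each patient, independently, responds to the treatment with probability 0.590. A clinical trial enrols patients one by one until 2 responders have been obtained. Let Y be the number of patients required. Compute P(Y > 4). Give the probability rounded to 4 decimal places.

Needing more than 4 patients ⇔ fewer than 2 successes in the first 4. With X ~ Binomial(4, 0.59), P(Y > 4) = P(X ≤ 1).
  k=0: C(4,0)·0.59^0·0.41^4 = 0.028258
  k=1: C(4,1)·0.59^1·0.41^3 = 0.162654
P(X ≤ 1) = 0.190911

0.1909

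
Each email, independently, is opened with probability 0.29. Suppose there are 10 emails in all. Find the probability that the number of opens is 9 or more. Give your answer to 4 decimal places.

0.0001

X ~ Binomial(10, 0.29); P(X ≥ 9) = Σ C(10,k) p^k (1−p)^(10−k) over k:
  k=9: C(10,9)·0.29^9·0.71^1 = 0.000103
  k=10: C(10,10)·0.29^10·0.71^0 = 0.000004
Total = 0.000107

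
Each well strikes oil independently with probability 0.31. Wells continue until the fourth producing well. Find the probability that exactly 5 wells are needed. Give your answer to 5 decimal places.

0.02549

Y = trial on which the fourth success occurs; negative binomial, r=4, p=0.31.
P(Y=5) = C(4,3) · p^4 · (1−p)^1
= 4 · 0.0092352 · 0.69 = 0.0254892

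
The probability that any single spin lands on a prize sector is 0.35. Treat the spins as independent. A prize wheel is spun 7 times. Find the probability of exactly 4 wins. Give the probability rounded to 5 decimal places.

X ~ Binomial(n=7, p=0.35).
P(X=4) = C(7,4) · p^4 · (1−p)^3
= 35 · 0.015006 · 0.27463 = 0.1442382

0.14424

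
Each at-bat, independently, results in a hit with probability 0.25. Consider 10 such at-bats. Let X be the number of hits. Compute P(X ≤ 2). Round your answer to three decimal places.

0.526

X ~ Binomial(10, 0.25); P(X ≤ 2) = Σ C(10,k) p^k (1−p)^(10−k) over k:
  k=0: C(10,0)·0.25^0·0.75^10 = 0.05631
  k=1: C(10,1)·0.25^1·0.75^9 = 0.18771
  k=2: C(10,2)·0.25^2·0.75^8 = 0.28157
Total = 0.52559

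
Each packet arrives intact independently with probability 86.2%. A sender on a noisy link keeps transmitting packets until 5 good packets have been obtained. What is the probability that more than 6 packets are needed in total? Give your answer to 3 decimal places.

0.196

Needing more than 6 packets ⇔ fewer than 5 successes in the first 6. With X ~ Binomial(6, 0.862), P(Y > 6) = P(X ≤ 4).
  k=0: C(6,0)·0.862^0·0.138^6 = 0.00001
  k=1: C(6,1)·0.862^1·0.138^5 = 0.00026
  k=2: C(6,2)·0.862^2·0.138^4 = 0.00404
  k=3: C(6,3)·0.862^3·0.138^3 = 0.03367
  k=4: C(6,4)·0.862^4·0.138^2 = 0.15772
P(X ≤ 4) = 0.19569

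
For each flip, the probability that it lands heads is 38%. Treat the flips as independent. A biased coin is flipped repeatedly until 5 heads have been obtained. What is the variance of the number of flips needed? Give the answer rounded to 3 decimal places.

21.468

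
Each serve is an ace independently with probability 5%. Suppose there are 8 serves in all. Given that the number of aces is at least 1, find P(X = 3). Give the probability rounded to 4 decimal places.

0.0161

X ~ Binomial(8, 0.05). Want P(X=3 | X≥1) = P(X=3) / P(X≥1).
P(X=3) = C(8,3)·0.05^3·0.95^5 = 0.005416
P(X≥1) = 1 − 0.663420 = 0.336580
Ratio = 0.005416 / 0.336580 = 0.016093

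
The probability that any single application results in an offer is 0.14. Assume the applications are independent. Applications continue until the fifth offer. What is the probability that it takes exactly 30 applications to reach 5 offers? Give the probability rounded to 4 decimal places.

Y = trial on which the fifth success occurs; negative binomial, r=5, p=0.14.
P(Y=30) = C(29,4) · p^5 · (1−p)^25
= 23751 · 5.3782e-05 · 0.023039 = 0.029430

0.0294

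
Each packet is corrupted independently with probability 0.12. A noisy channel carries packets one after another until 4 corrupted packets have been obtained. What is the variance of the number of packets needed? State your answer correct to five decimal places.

244.44444

Y = total packets until the fourth success; negative binomial with r=4, p=0.12.
Var(Y) = r(1−p)/p² = 4·0.88 / 0.12² = 244.4444444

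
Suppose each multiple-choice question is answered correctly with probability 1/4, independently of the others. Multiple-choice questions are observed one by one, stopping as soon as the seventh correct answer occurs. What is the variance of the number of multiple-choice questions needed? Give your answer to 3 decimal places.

84.000

Y = total multiple-choice questions until the seventh success; negative binomial with r=7, p=0.25.
Var(Y) = r(1−p)/p² = 7·0.75 / 0.25² = 84.00000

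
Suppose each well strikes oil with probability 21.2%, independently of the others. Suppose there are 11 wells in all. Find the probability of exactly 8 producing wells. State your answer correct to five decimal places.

0.00033

X ~ Binomial(n=11, p=0.212).
P(X=8) = C(11,8) · p^8 · (1−p)^3
= 165 · 4.0803e-06 · 0.4893 = 0.0003294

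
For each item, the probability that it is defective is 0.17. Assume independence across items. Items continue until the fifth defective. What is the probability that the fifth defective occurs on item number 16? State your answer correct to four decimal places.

Y = trial on which the fifth success occurs; negative binomial, r=5, p=0.17.
P(Y=16) = C(15,4) · p^5 · (1−p)^11
= 1365 · 0.00014199 · 0.12878 = 0.024960

0.0250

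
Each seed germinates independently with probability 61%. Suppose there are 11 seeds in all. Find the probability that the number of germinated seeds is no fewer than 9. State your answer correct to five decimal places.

X ~ Binomial(11, 0.61); P(X ≥ 9) = Σ C(11,k) p^k (1−p)^(11−k) over k:
  k=9: C(11,9)·0.61^9·0.39^2 = 0.0978274
  k=10: C(11,10)·0.61^10·0.39^1 = 0.0306024
  k=11: C(11,11)·0.61^11·0.39^0 = 0.0043514
Total = 0.1327812

0.13278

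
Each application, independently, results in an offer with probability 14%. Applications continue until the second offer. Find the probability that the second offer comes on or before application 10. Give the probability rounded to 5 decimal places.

0.41844

Finishing within 10 applications ⇔ at least 2 successes in the first 10. With X ~ Binomial(10, 0.14), P(Y ≤ 10) = 1 − P(X ≤ 1).
  k=0: C(10,0)·0.14^0·0.86^10 = 0.2213016
  k=1: C(10,1)·0.14^1·0.86^9 = 0.3602584
1 − 0.5815600 = 0.4184400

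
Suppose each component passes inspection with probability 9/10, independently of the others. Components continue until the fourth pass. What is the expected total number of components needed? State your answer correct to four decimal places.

4.4444

Y = total components until the fourth success; negative binomial with r=4, p=0.90.
E[Y] = r / p = 4 / 0.90 = 4.444444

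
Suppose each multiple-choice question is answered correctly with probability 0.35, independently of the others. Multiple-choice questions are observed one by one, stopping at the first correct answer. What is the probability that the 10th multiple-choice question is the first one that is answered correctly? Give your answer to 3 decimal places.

Geometric (trials to first success), p = 0.35.
P(Y = 10) = (1−p)^9 · p = 0.020712 · 0.35 = 0.00725

0.007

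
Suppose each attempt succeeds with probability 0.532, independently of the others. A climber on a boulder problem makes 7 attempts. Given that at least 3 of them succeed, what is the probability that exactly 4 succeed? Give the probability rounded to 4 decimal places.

0.3494

X ~ Binomial(7, 0.532). Want P(X=4 | X≥3) = P(X=4) / P(X≥3).
P(X=4) = C(7,4)·0.532^4·0.468^3 = 0.287377
P(X≥3) = 1 − 0.004917 − 0.039128 − 0.133436 = 0.822519
Ratio = 0.287377 / 0.822519 = 0.349386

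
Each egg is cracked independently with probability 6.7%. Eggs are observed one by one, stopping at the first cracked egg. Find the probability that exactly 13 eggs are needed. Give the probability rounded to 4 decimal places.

0.0292

Geometric (trials to first success), p = 0.067.
P(Y = 13) = (1−p)^12 · p = 0.43509 · 0.067 = 0.029151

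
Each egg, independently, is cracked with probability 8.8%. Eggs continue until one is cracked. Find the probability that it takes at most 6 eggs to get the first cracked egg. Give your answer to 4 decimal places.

0.4246

Y = number of eggs to the first success; geometric, p = 0.088.
P(Y ≤ 6) = 1 − (1−p)^6 = 1 − 0.575399 = 0.424601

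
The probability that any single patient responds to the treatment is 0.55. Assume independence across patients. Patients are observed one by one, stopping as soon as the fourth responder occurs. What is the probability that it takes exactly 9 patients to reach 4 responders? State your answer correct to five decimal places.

Y = trial on which the fourth success occurs; negative binomial, r=4, p=0.55.
P(Y=9) = C(8,3) · p^4 · (1−p)^5
= 56 · 0.091506 · 0.018453 = 0.0945587

0.09456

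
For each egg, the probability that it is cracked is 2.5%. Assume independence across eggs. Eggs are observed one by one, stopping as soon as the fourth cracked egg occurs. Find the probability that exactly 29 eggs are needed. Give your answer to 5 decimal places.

0.00068

Y = trial on which the fourth success occurs; negative binomial, r=4, p=0.025.
P(Y=29) = C(28,3) · p^4 · (1−p)^25
= 3276 · 3.9063e-07 · 0.53103 = 0.0006795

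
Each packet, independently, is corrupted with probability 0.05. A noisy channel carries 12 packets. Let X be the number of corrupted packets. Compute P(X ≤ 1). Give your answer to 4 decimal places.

0.8816

X ~ Binomial(12, 0.05); P(X ≤ 1) = Σ C(12,k) p^k (1−p)^(12−k) over k:
  k=0: C(12,0)·0.05^0·0.95^12 = 0.540360
  k=1: C(12,1)·0.05^1·0.95^11 = 0.341280
Total = 0.881640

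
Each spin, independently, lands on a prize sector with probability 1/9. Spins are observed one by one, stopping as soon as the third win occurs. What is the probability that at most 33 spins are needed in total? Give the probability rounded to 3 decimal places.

0.726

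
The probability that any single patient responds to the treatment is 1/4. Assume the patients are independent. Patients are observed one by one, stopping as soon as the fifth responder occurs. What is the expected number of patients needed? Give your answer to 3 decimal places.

Y = total patients until the fifth success; negative binomial with r=5, p=0.25.
E[Y] = r / p = 5 / 0.25 = 20.00000

20.000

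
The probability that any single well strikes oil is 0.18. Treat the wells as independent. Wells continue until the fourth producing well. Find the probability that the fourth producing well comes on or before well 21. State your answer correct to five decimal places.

0.53841

Finishing within 21 wells ⇔ at least 4 successes in the first 21. With X ~ Binomial(21, 0.18), P(Y ≤ 21) = 1 − P(X ≤ 3).
  k=0: C(21,0)·0.18^0·0.82^21 = 0.0154914
  k=1: C(21,1)·0.18^1·0.82^20 = 0.0714116
  k=2: C(21,2)·0.18^2·0.82^19 = 0.1567572
  k=3: C(21,3)·0.18^3·0.82^18 = 0.2179307
1 − 0.4615910 = 0.5384090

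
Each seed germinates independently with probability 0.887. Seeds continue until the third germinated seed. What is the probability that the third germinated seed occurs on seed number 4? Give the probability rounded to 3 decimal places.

Y = trial on which the third success occurs; negative binomial, r=3, p=0.887.
P(Y=4) = C(3,2) · p^3 · (1−p)^1
= 3 · 0.69786 · 0.113 = 0.23658

0.237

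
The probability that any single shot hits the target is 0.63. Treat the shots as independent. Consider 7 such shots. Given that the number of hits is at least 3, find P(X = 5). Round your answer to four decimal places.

X ~ Binomial(7, 0.63). Want P(X=5 | X≥3) = P(X=5) / P(X≥3).
P(X=5) = C(7,5)·0.63^5·0.37^2 = 0.285316
P(X≥3) = 1 − 0.000949 − 0.011315 − 0.057797 = 0.929938
Ratio = 0.285316 / 0.929938 = 0.306811

0.3068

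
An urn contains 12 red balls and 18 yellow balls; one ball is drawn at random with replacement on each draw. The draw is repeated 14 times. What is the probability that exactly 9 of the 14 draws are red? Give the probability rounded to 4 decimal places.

0.0408

X ~ Binomial(n=14, p=0.40).
P(X=9) = C(14,9) · p^9 · (1−p)^5
= 2002 · 0.00026214 · 0.07776 = 0.040809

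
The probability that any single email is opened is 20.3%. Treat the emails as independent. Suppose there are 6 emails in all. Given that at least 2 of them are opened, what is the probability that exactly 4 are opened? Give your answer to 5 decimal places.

0.04597

X ~ Binomial(6, 0.203). Want P(X=4 | X≥2) = P(X=4) / P(X≥2).
P(X=4) = C(6,4)·0.203^4·0.797^2 = 0.0161805
P(X≥2) = 1 − 0.2563008 − 0.3916868 = 0.3520125
Ratio = 0.0161805 / 0.3520125 = 0.0459657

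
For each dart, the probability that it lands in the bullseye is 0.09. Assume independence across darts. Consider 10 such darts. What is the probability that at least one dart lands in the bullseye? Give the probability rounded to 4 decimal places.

0.6106

P(at least one) = 1 − P(none) = 1 − (1 − 0.09)^10
= 1 − 0.389416 = 0.610584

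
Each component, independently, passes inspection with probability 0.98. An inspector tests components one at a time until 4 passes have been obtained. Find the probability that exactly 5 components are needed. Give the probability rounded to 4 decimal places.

Y = trial on which the fourth success occurs; negative binomial, r=4, p=0.98.
P(Y=5) = C(4,3) · p^4 · (1−p)^1
= 4 · 0.92237 · 0.02 = 0.073789

0.0738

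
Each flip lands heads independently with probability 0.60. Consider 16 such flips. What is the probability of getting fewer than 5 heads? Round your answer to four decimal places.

0.0049

X ~ Binomial(16, 0.60); P(X ≤ 4) = Σ C(16,k) p^k (1−p)^(16−k) over k:
  k=0: C(16,0)·0.60^0·0.40^16 = 0.000000
  k=1: C(16,1)·0.60^1·0.40^15 = 0.000010
  k=2: C(16,2)·0.60^2·0.40^14 = 0.000116
  k=3: C(16,3)·0.60^3·0.40^13 = 0.000812
  k=4: C(16,4)·0.60^4·0.40^12 = 0.003957
Total = 0.004896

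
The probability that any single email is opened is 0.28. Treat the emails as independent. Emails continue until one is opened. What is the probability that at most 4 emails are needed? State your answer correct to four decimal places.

0.7313

Y = number of emails to the first success; geometric, p = 0.28.
P(Y ≤ 4) = 1 − (1−p)^4 = 1 − 0.268739 = 0.731261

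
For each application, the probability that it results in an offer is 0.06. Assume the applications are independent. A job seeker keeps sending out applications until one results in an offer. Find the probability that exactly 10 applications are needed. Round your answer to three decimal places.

0.034

Geometric (trials to first success), p = 0.06.
P(Y = 10) = (1−p)^9 · p = 0.57299 · 0.06 = 0.03438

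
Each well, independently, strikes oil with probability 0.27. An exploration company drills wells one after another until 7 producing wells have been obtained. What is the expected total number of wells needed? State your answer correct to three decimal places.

25.926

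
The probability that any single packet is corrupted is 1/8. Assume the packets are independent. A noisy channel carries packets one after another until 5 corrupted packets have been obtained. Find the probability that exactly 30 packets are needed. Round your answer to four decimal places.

Y = trial on which the fifth success occurs; negative binomial, r=5, p=0.125.
P(Y=30) = C(29,4) · p^5 · (1−p)^25
= 23751 · 3.0518e-05 · 0.035498 = 0.025730

0.0257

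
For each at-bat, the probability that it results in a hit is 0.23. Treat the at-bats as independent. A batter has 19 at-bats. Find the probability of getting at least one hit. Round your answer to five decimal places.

P(at least one) = 1 − P(none) = 1 − (1 − 0.23)^19
= 1 − 0.0069715 = 0.9930285

0.99303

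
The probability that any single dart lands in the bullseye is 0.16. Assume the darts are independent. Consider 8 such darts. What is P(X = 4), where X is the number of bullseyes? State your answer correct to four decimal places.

0.0228

X ~ Binomial(n=8, p=0.16).
P(X=4) = C(8,4) · p^4 · (1−p)^4
= 70 · 0.00065536 · 0.49787 = 0.022840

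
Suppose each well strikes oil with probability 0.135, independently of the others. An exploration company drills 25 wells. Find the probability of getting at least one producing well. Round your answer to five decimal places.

0.97337

P(at least one) = 1 − P(none) = 1 − (1 − 0.135)^25
= 1 − 0.0266319 = 0.9733681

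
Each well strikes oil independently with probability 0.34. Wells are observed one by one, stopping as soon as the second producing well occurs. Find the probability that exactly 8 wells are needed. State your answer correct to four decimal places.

0.0669

Y = trial on which the second success occurs; negative binomial, r=2, p=0.34.
P(Y=8) = C(7,1) · p^2 · (1−p)^6
= 7 · 0.1156 · 0.082654 = 0.066884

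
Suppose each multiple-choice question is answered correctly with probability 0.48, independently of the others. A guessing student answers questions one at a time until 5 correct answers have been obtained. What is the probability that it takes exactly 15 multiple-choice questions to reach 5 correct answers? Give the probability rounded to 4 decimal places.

0.0369

Y = trial on which the fifth success occurs; negative binomial, r=5, p=0.48.
P(Y=15) = C(14,4) · p^5 · (1−p)^10
= 1001 · 0.02548 · 0.0014456 = 0.036870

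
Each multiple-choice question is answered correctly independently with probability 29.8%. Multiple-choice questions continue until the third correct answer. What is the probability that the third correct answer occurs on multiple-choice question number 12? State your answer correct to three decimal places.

0.060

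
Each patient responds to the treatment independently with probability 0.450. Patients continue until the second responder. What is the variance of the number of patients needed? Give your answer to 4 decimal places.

Y = total patients until the second success; negative binomial with r=2, p=0.45.
Var(Y) = r(1−p)/p² = 2·0.55 / 0.45² = 5.432099

5.4321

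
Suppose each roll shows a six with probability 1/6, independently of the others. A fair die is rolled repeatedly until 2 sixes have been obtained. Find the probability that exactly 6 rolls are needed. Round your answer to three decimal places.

Y = trial on which the second success occurs; negative binomial, r=2, p=0.166667.
P(Y=6) = C(5,1) · p^2 · (1−p)^4
= 5 · 0.027778 · 0.48225 = 0.06698

0.067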